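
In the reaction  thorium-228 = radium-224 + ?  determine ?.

alpha particle

Conserve mass number: 228 = 224 + A, so A = 4.
Conserve atomic number: 90 = 88 + Z, so Z = 2.
A = 4 and Z = 2 is helium-4 — an alpha particle.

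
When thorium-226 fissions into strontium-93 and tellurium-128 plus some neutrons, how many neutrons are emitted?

Conserve mass number: 226 = 93 + 128 + k, so k = 226 − 221 = 5.
Check atomic number: 90 = 38 + 52 + 0 = 90. ✓

5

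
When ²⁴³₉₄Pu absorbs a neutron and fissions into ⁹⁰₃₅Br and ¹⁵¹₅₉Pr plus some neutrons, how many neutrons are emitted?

Conserve mass number: 244 = 90 + 151 + k, so k = 244 − 241 = 3.
Check atomic number: 94 = 35 + 59 + 0 = 94. ✓

3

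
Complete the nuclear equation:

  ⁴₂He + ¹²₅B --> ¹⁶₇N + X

gamma ray

Conserve mass number: 4 + 12 = 16 + A, so A = 0.
Conserve atomic number: 2 + 5 = 7 + Z, so Z = 0.
A = 0 and Z = 0 is ⁰₀γ — a gamma ray.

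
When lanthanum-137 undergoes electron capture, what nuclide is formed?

Electron capture: mass number changes by +0, atomic number by -1.
A: 137 = 137; Z: 57 − 1 = 56.
Z = 56 is barium, so the daughter is barium-137.

Ba-137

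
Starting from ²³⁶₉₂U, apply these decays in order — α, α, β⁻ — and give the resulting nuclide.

Start: (A, Z) = (236, 92).
After α: (232, 90).
After α: (228, 88).
After β⁻: (228, 89).
Z = 89 is actinium.

Ac-228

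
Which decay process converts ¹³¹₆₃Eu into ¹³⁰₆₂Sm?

ΔA = 130 − 131 = -1; ΔZ = 62 − 63 = -1.
A drops by 1 and Z drops by 1 — a proton was emitted.

proton emission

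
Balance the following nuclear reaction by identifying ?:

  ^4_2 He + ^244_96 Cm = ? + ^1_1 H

Conserve mass number: 4 + 244 = A + 1, so A = 247.
Conserve atomic number: 2 + 96 = Z + 1, so Z = 97.
Z = 97 is berkelium, so the species is ^247_97 Bk.

Bk-247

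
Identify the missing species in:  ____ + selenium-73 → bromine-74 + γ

proton

Conserve mass number: A + 73 = 74 + 0, so A = 1.
Conserve atomic number: Z + 34 = 35 + 0, so Z = 1.
A = 1 and Z = 1 is hydrogen-1 — a proton.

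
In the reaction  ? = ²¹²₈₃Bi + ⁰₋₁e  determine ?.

Conserve mass number: A = 212 + 0, so A = 212.
Conserve atomic number: Z = 83 − 1, so Z = 82.
Z = 82 is lead, so the species is ²¹²₈₂Pb.

Pb-212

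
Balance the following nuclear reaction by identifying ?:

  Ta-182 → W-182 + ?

beta-minus particle

Conserve mass number: 182 = 182 + A, so A = 0.
Conserve atomic number: 73 = 74 + Z, so Z = -1.
A = 0 and Z = -1 is e⁻ — a beta-minus particle.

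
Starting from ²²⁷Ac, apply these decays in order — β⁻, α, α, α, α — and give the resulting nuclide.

Start: (A, Z) = (227, 89).
After β⁻: (227, 90).
After α: (223, 88).
After α: (219, 86).
After α: (215, 84).
After α: (211, 82).
Z = 82 is lead.

Pb-211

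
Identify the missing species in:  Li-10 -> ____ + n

Li-9

Conserve mass number: 10 = A + 1, so A = 9.
Conserve atomic number: 3 = Z + 0, so Z = 3.
Z = 3 is lithium, so the species is Li-9.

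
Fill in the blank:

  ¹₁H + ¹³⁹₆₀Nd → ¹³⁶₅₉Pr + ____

alpha particle

Conserve mass number: 1 + 139 = 136 + A, so A = 4.
Conserve atomic number: 1 + 60 = 59 + Z, so Z = 2.
A = 4 and Z = 2 is ⁴₂He — an alpha particle.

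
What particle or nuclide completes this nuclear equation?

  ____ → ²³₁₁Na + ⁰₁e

Mg-23

Conserve mass number: A = 23 + 0, so A = 23.
Conserve atomic number: Z = 11 + 1, so Z = 12.
Z = 12 is magnesium, so the species is ²³₁₂Mg.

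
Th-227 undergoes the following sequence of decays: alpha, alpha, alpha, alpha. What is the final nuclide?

Start: (A, Z) = (227, 90).
After α: (223, 88).
After α: (219, 86).
After α: (215, 84).
After α: (211, 82).
Z = 82 is lead.

Pb-211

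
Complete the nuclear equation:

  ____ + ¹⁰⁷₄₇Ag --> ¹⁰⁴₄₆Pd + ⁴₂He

Conserve mass number: A + 107 = 104 + 4, so A = 1.
Conserve atomic number: Z + 47 = 46 + 2, so Z = 1.
A = 1 and Z = 1 is ¹₁H — a proton.

proton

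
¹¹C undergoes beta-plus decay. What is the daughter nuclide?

B-11

Beta-plus decay: mass number changes by +0, atomic number by -1.
A: 11 = 11; Z: 6 − 1 = 5.
Z = 5 is boron, so the daughter is ¹¹B.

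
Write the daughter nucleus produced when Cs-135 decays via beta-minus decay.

Beta-minus decay: mass number changes by +0, atomic number by +1.
A: 135 = 135; Z: 55 + 1 = 56.
Z = 56 is barium, so the daughter is Ba-135.

Ba-135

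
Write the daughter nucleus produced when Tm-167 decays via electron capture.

Er-167

Electron capture: mass number changes by +0, atomic number by -1.
A: 167 = 167; Z: 69 − 1 = 68.
Z = 68 is erbium, so the daughter is Er-167.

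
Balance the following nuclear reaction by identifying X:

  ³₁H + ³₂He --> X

Li-6

Conserve mass number: 3 + 3 = A, so A = 6.
Conserve atomic number: 1 + 2 = Z, so Z = 3.
Z = 3 is lithium, so the species is ⁶₃Li.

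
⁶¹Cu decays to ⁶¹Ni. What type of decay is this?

beta-plus decay or electron capture

ΔA = 61 − 61 = 0; ΔZ = 28 − 29 = -1.
A is unchanged and Z drops by 1 — a proton has become a neutron (β⁺ emission or electron capture).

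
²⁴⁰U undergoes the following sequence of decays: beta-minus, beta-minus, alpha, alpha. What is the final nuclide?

Th-232

Start: (A, Z) = (240, 92).
After β⁻: (240, 93).
After β⁻: (240, 94).
After α: (236, 92).
After α: (232, 90).
Z = 90 is thorium.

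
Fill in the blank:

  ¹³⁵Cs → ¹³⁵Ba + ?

Conserve mass number: 135 = 135 + A, so A = 0.
Conserve atomic number: 55 = 56 + Z, so Z = -1.
A = 0 and Z = -1 is e⁻ — a beta-minus particle.

beta-minus particle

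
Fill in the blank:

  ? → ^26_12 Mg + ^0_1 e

Conserve mass number: A = 26 + 0, so A = 26.
Conserve atomic number: Z = 12 + 1, so Z = 13.
Z = 13 is aluminium, so the species is ^26_13 Al.

Al-26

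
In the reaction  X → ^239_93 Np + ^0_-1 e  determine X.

U-239

Conserve mass number: A = 239 + 0, so A = 239.
Conserve atomic number: Z = 93 − 1, so Z = 92.
Z = 92 is uranium, so the species is ^239_92 U.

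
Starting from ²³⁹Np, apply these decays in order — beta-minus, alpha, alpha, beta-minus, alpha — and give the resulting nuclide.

Ac-227

Start: (A, Z) = (239, 93).
After β⁻: (239, 94).
After α: (235, 92).
After α: (231, 90).
After β⁻: (231, 91).
After α: (227, 89).
Z = 89 is actinium.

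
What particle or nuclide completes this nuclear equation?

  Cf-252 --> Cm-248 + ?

alpha particle

Conserve mass number: 252 = 248 + A, so A = 4.
Conserve atomic number: 98 = 96 + Z, so Z = 2.
A = 4 and Z = 2 is He-4 — an alpha particle.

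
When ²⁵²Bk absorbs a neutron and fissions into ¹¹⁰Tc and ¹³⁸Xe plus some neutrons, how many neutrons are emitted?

Conserve mass number: 253 = 110 + 138 + k, so k = 253 − 248 = 5.
Check atomic number: 97 = 43 + 54 + 0 = 97. ✓

5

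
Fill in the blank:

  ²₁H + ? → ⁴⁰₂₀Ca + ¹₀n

K-39

Conserve mass number: 2 + A = 40 + 1, so A = 39.
Conserve atomic number: 1 + Z = 20 + 0, so Z = 19.
Z = 19 is potassium, so the species is ³⁹₁₉K.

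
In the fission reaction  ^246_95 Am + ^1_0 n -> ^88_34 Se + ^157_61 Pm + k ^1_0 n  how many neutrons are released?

Conserve mass number: 247 = 88 + 157 + k, so k = 247 − 245 = 2.
Check atomic number: 95 = 34 + 61 + 0 = 95. ✓

2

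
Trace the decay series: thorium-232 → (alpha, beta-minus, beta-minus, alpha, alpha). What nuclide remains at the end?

Start: (A, Z) = (232, 90).
After α: (228, 88).
After β⁻: (228, 89).
After β⁻: (228, 90).
After α: (224, 88).
After α: (220, 86).
Z = 86 is radon.

Rn-220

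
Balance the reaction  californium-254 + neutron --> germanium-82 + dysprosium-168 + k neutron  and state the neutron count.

5

Conserve mass number: 255 = 82 + 168 + k, so k = 255 − 250 = 5.
Check atomic number: 98 = 32 + 66 + 0 = 98. ✓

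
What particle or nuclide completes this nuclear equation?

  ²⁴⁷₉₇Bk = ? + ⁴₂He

Am-243

Conserve mass number: 247 = A + 4, so A = 243.
Conserve atomic number: 97 = Z + 2, so Z = 95.
Z = 95 is americium, so the species is ²⁴³₉₅Am.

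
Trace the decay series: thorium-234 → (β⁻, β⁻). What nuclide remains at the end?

U-234

Start: (A, Z) = (234, 90).
After β⁻: (234, 91).
After β⁻: (234, 92).
Z = 92 is uranium.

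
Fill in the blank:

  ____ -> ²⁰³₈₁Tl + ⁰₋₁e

Hg-203

Conserve mass number: A = 203 + 0, so A = 203.
Conserve atomic number: Z = 81 − 1, so Z = 80.
Z = 80 is mercury, so the species is ²⁰³₈₀Hg.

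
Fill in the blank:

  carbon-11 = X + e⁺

B-11

Conserve mass number: 11 = A + 0, so A = 11.
Conserve atomic number: 6 = Z + 1, so Z = 5.
Z = 5 is boron, so the species is boron-11.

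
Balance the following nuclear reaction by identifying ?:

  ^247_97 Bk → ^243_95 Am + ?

alpha particle

Conserve mass number: 247 = 243 + A, so A = 4.
Conserve atomic number: 97 = 95 + Z, so Z = 2.
A = 4 and Z = 2 is ^4_2 He — an alpha particle.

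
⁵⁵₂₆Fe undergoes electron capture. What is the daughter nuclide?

Electron capture: mass number changes by +0, atomic number by -1.
A: 55 = 55; Z: 26 − 1 = 25.
Z = 25 is manganese, so the daughter is ⁵⁵₂₅Mn.

Mn-55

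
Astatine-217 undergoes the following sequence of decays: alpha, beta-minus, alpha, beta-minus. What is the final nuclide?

Start: (A, Z) = (217, 85).
After α: (213, 83).
After β⁻: (213, 84).
After α: (209, 82).
After β⁻: (209, 83).
Z = 83 is bismuth.

Bi-209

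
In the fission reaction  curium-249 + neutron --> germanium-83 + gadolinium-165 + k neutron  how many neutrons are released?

2

Conserve mass number: 250 = 83 + 165 + k, so k = 250 − 248 = 2.
Check atomic number: 96 = 32 + 64 + 0 = 96. ✓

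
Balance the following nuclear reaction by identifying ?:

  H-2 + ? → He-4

Conserve mass number: 2 + A = 4, so A = 2.
Conserve atomic number: 1 + Z = 2, so Z = 1.
A = 2 and Z = 1 is H-2 — a deuteron.

deuteron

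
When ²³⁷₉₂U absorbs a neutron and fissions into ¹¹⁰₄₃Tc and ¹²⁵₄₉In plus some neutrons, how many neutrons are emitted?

Conserve mass number: 238 = 110 + 125 + k, so k = 238 − 235 = 3.
Check atomic number: 92 = 43 + 49 + 0 = 92. ✓

3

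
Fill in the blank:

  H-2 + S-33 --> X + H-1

S-34

Conserve mass number: 2 + 33 = A + 1, so A = 34.
Conserve atomic number: 1 + 16 = Z + 1, so Z = 16.
Z = 16 is sulfur, so the species is S-34.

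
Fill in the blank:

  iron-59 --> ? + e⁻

Conserve mass number: 59 = A + 0, so A = 59.
Conserve atomic number: 26 = Z − 1, so Z = 27.
Z = 27 is cobalt, so the species is cobalt-59.

Co-59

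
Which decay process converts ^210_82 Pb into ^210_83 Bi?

ΔA = 210 − 210 = 0; ΔZ = 83 − 82 = +1.
A is unchanged and Z rises by 1 — a neutron has become a proton (β⁻ decay).

beta-minus decay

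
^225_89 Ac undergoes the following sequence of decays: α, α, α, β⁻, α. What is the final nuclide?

Start: (A, Z) = (225, 89).
After α: (221, 87).
After α: (217, 85).
After α: (213, 83).
After β⁻: (213, 84).
After α: (209, 82).
Z = 82 is lead.

Pb-209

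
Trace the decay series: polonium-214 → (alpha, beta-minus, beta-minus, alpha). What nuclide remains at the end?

Pb-206

Start: (A, Z) = (214, 84).
After α: (210, 82).
After β⁻: (210, 83).
After β⁻: (210, 84).
After α: (206, 82).
Z = 82 is lead.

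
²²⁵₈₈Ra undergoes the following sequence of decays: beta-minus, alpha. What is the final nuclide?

Fr-221

Start: (A, Z) = (225, 88).
After β⁻: (225, 89).
After α: (221, 87).
Z = 87 is francium.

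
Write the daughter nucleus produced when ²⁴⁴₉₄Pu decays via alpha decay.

U-240

Alpha decay: mass number changes by -4, atomic number by -2.
A: 244 − 4 = 240; Z: 94 − 2 = 92.
Z = 92 is uranium, so the daughter is ²⁴⁰₉₂U.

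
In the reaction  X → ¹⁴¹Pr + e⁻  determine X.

Conserve mass number: A = 141 + 0, so A = 141.
Conserve atomic number: Z = 59 − 1, so Z = 58.
Z = 58 is cerium, so the species is ¹⁴¹Ce.

Ce-141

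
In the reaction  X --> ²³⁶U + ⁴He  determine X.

Conserve mass number: A = 236 + 4, so A = 240.
Conserve atomic number: Z = 92 + 2, so Z = 94.
Z = 94 is plutonium, so the species is ²⁴⁰Pu.

Pu-240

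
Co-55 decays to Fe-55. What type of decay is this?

ΔA = 55 − 55 = 0; ΔZ = 26 − 27 = -1.
A is unchanged and Z drops by 1 — a proton has become a neutron (β⁺ emission or electron capture).

beta-plus decay or electron capture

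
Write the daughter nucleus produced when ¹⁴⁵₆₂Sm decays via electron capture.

Electron capture: mass number changes by +0, atomic number by -1.
A: 145 = 145; Z: 62 − 1 = 61.
Z = 61 is promethium, so the daughter is ¹⁴⁵₆₁Pm.

Pm-145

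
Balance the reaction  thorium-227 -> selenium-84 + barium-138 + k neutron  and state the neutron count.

5

Conserve mass number: 227 = 84 + 138 + k, so k = 227 − 222 = 5.
Check atomic number: 90 = 34 + 56 + 0 = 90. ✓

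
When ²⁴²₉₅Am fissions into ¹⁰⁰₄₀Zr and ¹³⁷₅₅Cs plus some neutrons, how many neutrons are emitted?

Conserve mass number: 242 = 100 + 137 + k, so k = 242 − 237 = 5.
Check atomic number: 95 = 40 + 55 + 0 = 95. ✓

5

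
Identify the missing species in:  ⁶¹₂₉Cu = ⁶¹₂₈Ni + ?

positron

Conserve mass number: 61 = 61 + A, so A = 0.
Conserve atomic number: 29 = 28 + Z, so Z = 1.
A = 0 and Z = 1 is ⁰₁e — a positron.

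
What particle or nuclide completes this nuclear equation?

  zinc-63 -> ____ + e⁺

Conserve mass number: 63 = A + 0, so A = 63.
Conserve atomic number: 30 = Z + 1, so Z = 29.
Z = 29 is copper, so the species is copper-63.

Cu-63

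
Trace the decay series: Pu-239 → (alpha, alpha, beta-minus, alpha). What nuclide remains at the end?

Start: (A, Z) = (239, 94).
After α: (235, 92).
After α: (231, 90).
After β⁻: (231, 91).
After α: (227, 89).
Z = 89 is actinium.

Ac-227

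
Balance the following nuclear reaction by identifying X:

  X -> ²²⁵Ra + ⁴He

Th-229

Conserve mass number: A = 225 + 4, so A = 229.
Conserve atomic number: Z = 88 + 2, so Z = 90.
Z = 90 is thorium, so the species is ²²⁹Th.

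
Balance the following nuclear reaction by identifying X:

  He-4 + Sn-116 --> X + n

Conserve mass number: 4 + 116 = A + 1, so A = 119.
Conserve atomic number: 2 + 50 = Z + 0, so Z = 52.
Z = 52 is tellurium, so the species is Te-119.

Te-119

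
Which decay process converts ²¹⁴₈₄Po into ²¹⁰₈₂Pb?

alpha decay

ΔA = 210 − 214 = -4; ΔZ = 82 − 84 = -2.
A drops by 4 and Z drops by 2 — the signature of alpha emission.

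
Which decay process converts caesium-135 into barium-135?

ΔA = 135 − 135 = 0; ΔZ = 56 − 55 = +1.
A is unchanged and Z rises by 1 — a neutron has become a proton (β⁻ decay).

beta-minus decay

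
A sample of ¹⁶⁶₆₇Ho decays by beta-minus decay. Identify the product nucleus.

Beta-minus decay: mass number changes by +0, atomic number by +1.
A: 166 = 166; Z: 67 + 1 = 68.
Z = 68 is erbium, so the daughter is ¹⁶⁶₆₈Er.

Er-166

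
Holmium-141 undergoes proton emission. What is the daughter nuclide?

Dy-140

Proton emission: mass number changes by -1, atomic number by -1.
A: 141 − 1 = 140; Z: 67 − 1 = 66.
Z = 66 is dysprosium, so the daughter is dysprosium-140.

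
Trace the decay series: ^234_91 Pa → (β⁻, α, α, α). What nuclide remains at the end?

Rn-222

Start: (A, Z) = (234, 91).
After β⁻: (234, 92).
After α: (230, 90).
After α: (226, 88).
After α: (222, 86).
Z = 86 is radon.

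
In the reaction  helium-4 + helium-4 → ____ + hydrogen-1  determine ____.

Conserve mass number: 4 + 4 = A + 1, so A = 7.
Conserve atomic number: 2 + 2 = Z + 1, so Z = 3.
Z = 3 is lithium, so the species is lithium-7.

Li-7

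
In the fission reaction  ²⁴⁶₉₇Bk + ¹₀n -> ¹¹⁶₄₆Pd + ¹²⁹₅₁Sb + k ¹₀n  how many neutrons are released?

2

Conserve mass number: 247 = 116 + 129 + k, so k = 247 − 245 = 2.
Check atomic number: 97 = 46 + 51 + 0 = 97. ✓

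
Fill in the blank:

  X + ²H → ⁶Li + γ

Conserve mass number: A + 2 = 6 + 0, so A = 4.
Conserve atomic number: Z + 1 = 3 + 0, so Z = 2.
A = 4 and Z = 2 is ⁴He — an alpha particle.

alpha particle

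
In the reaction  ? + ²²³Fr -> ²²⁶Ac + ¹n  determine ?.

Conserve mass number: A + 223 = 226 + 1, so A = 4.
Conserve atomic number: Z + 87 = 89 + 0, so Z = 2.
A = 4 and Z = 2 is ⁴He — an alpha particle.

alpha particle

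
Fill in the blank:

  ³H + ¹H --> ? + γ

He-4

Conserve mass number: 3 + 1 = A + 0, so A = 4.
Conserve atomic number: 1 + 1 = Z + 0, so Z = 2.
A = 4 and Z = 2 is ⁴He — an alpha particle.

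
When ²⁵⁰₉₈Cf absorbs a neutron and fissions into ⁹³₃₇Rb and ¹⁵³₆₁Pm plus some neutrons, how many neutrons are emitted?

5

Conserve mass number: 251 = 93 + 153 + k, so k = 251 − 246 = 5.
Check atomic number: 98 = 37 + 61 + 0 = 98. ✓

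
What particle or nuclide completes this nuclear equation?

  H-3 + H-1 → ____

Conserve mass number: 3 + 1 = A, so A = 4.
Conserve atomic number: 1 + 1 = Z, so Z = 2.
A = 4 and Z = 2 is He-4 — an alpha particle.

He-4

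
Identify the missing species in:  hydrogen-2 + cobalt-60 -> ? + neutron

Ni-61

Conserve mass number: 2 + 60 = A + 1, so A = 61.
Conserve atomic number: 1 + 27 = Z + 0, so Z = 28.
Z = 28 is nickel, so the species is nickel-61.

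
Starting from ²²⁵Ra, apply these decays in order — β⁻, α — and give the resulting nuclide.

Start: (A, Z) = (225, 88).
After β⁻: (225, 89).
After α: (221, 87).
Z = 87 is francium.

Fr-221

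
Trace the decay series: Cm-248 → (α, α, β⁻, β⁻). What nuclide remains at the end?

Start: (A, Z) = (248, 96).
After α: (244, 94).
After α: (240, 92).
After β⁻: (240, 93).
After β⁻: (240, 94).
Z = 94 is plutonium.

Pu-240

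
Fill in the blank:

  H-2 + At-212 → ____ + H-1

Conserve mass number: 2 + 212 = A + 1, so A = 213.
Conserve atomic number: 1 + 85 = Z + 1, so Z = 85.
Z = 85 is astatine, so the species is At-213.

At-213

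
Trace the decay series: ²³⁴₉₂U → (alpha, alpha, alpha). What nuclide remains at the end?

Rn-222

Start: (A, Z) = (234, 92).
After α: (230, 90).
After α: (226, 88).
After α: (222, 86).
Z = 86 is radon.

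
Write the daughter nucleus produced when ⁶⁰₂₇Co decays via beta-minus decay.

Ni-60

Beta-minus decay: mass number changes by +0, atomic number by +1.
A: 60 = 60; Z: 27 + 1 = 28.
Z = 28 is nickel, so the daughter is ⁶⁰₂₈Ni.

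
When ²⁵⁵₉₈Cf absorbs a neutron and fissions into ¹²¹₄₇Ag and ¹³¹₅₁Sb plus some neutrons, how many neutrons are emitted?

Conserve mass number: 256 = 121 + 131 + k, so k = 256 − 252 = 4.
Check atomic number: 98 = 47 + 51 + 0 = 98. ✓

4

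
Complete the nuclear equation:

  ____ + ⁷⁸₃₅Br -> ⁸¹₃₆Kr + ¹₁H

Conserve mass number: A + 78 = 81 + 1, so A = 4.
Conserve atomic number: Z + 35 = 36 + 1, so Z = 2.
A = 4 and Z = 2 is ⁴₂He — an alpha particle.

alpha particle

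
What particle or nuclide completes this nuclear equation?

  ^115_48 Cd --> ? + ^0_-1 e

Conserve mass number: 115 = A + 0, so A = 115.
Conserve atomic number: 48 = Z − 1, so Z = 49.
Z = 49 is indium, so the species is ^115_49 In.

In-115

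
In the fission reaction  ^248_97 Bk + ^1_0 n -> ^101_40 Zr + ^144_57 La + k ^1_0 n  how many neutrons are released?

Conserve mass number: 249 = 101 + 144 + k, so k = 249 − 245 = 4.
Check atomic number: 97 = 40 + 57 + 0 = 97. ✓

4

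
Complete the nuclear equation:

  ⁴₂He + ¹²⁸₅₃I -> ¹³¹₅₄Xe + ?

Conserve mass number: 4 + 128 = 131 + A, so A = 1.
Conserve atomic number: 2 + 53 = 54 + Z, so Z = 1.
A = 1 and Z = 1 is ¹₁H — a proton.

proton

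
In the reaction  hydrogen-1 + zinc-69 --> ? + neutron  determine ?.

Conserve mass number: 1 + 69 = A + 1, so A = 69.
Conserve atomic number: 1 + 30 = Z + 0, so Z = 31.
Z = 31 is gallium, so the species is gallium-69.

Ga-69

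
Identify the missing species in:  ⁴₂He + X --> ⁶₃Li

Conserve mass number: 4 + A = 6, so A = 2.
Conserve atomic number: 2 + Z = 3, so Z = 1.
A = 2 and Z = 1 is ²₁H — a deuteron.

deuteron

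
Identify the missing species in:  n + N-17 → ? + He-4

B-14

Conserve mass number: 1 + 17 = A + 4, so A = 14.
Conserve atomic number: 0 + 7 = Z + 2, so Z = 5.
Z = 5 is boron, so the species is B-14.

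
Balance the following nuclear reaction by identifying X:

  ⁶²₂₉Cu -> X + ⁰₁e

Conserve mass number: 62 = A + 0, so A = 62.
Conserve atomic number: 29 = Z + 1, so Z = 28.
Z = 28 is nickel, so the species is ⁶²₂₈Ni.

Ni-62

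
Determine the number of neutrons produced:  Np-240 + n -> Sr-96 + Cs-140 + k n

Conserve mass number: 241 = 96 + 140 + k, so k = 241 − 236 = 5.
Check atomic number: 93 = 38 + 55 + 0 = 93. ✓

5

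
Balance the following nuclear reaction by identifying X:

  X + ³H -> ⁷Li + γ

Conserve mass number: A + 3 = 7 + 0, so A = 4.
Conserve atomic number: Z + 1 = 3 + 0, so Z = 2.
A = 4 and Z = 2 is ⁴He — an alpha particle.

alpha particle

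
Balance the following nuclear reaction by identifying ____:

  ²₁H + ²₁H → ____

Conserve mass number: 2 + 2 = A, so A = 4.
Conserve atomic number: 1 + 1 = Z, so Z = 2.
A = 4 and Z = 2 is ⁴₂He — an alpha particle.

He-4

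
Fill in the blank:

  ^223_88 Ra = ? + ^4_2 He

Conserve mass number: 223 = A + 4, so A = 219.
Conserve atomic number: 88 = Z + 2, so Z = 86.
Z = 86 is radon, so the species is ^219_86 Rn.

Rn-219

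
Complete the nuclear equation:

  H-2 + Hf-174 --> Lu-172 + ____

alpha particle

Conserve mass number: 2 + 174 = 172 + A, so A = 4.
Conserve atomic number: 1 + 72 = 71 + Z, so Z = 2.
A = 4 and Z = 2 is He-4 — an alpha particle.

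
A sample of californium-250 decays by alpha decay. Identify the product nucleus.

Cm-246

Alpha decay: mass number changes by -4, atomic number by -2.
A: 250 − 4 = 246; Z: 98 − 2 = 96.
Z = 96 is curium, so the daughter is curium-246.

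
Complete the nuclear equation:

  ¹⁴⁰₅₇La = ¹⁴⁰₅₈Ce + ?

beta-minus particle

Conserve mass number: 140 = 140 + A, so A = 0.
Conserve atomic number: 57 = 58 + Z, so Z = -1.
A = 0 and Z = -1 is ⁰₋₁e — a beta-minus particle.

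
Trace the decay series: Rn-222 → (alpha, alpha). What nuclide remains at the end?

Start: (A, Z) = (222, 86).
After α: (218, 84).
After α: (214, 82).
Z = 82 is lead.

Pb-214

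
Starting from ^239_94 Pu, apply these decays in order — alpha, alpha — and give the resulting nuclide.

Start: (A, Z) = (239, 94).
After α: (235, 92).
After α: (231, 90).
Z = 90 is thorium.

Th-231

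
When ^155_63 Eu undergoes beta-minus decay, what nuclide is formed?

Beta-minus decay: mass number changes by +0, atomic number by +1.
A: 155 = 155; Z: 63 + 1 = 64.
Z = 64 is gadolinium, so the daughter is ^155_64 Gd.

Gd-155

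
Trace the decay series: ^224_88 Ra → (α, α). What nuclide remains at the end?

Po-216

Start: (A, Z) = (224, 88).
After α: (220, 86).
After α: (216, 84).
Z = 84 is polonium.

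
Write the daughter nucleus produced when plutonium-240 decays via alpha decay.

U-236

Alpha decay: mass number changes by -4, atomic number by -2.
A: 240 − 4 = 236; Z: 94 − 2 = 92.
Z = 92 is uranium, so the daughter is uranium-236.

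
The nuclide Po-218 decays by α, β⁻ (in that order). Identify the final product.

Bi-214

Start: (A, Z) = (218, 84).
After α: (214, 82).
After β⁻: (214, 83).
Z = 83 is bismuth.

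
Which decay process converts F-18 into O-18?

beta-plus decay or electron capture

ΔA = 18 − 18 = 0; ΔZ = 8 − 9 = -1.
A is unchanged and Z drops by 1 — a proton has become a neutron (β⁺ emission or electron capture).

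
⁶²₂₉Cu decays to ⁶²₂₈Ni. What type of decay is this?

ΔA = 62 − 62 = 0; ΔZ = 28 − 29 = -1.
A is unchanged and Z drops by 1 — a proton has become a neutron (β⁺ emission or electron capture).

beta-plus decay or electron capture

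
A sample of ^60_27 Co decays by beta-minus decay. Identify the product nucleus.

Ni-60

Beta-minus decay: mass number changes by +0, atomic number by +1.
A: 60 = 60; Z: 27 + 1 = 28.
Z = 28 is nickel, so the daughter is ^60_28 Ni.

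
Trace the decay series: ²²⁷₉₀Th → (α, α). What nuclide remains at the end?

Rn-219

Start: (A, Z) = (227, 90).
After α: (223, 88).
After α: (219, 86).
Z = 86 is radon.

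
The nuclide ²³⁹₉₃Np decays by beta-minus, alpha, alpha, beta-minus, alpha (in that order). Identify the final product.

Ac-227

Start: (A, Z) = (239, 93).
After β⁻: (239, 94).
After α: (235, 92).
After α: (231, 90).
After β⁻: (231, 91).
After α: (227, 89).
Z = 89 is actinium.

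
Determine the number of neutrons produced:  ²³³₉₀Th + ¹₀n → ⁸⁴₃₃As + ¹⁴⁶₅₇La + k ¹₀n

4

Conserve mass number: 234 = 84 + 146 + k, so k = 234 − 230 = 4.
Check atomic number: 90 = 33 + 57 + 0 = 90. ✓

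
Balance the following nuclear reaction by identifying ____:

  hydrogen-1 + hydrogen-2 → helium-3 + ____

Conserve mass number: 1 + 2 = 3 + A, so A = 0.
Conserve atomic number: 1 + 1 = 2 + Z, so Z = 0.
A = 0 and Z = 0 is γ — a gamma ray.

gamma ray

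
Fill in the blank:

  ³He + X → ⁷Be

Conserve mass number: 3 + A = 7, so A = 4.
Conserve atomic number: 2 + Z = 4, so Z = 2.
A = 4 and Z = 2 is ⁴He — an alpha particle.

alpha particle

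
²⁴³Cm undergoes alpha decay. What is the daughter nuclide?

Alpha decay: mass number changes by -4, atomic number by -2.
A: 243 − 4 = 239; Z: 96 − 2 = 94.
Z = 94 is plutonium, so the daughter is ²³⁹Pu.

Pu-239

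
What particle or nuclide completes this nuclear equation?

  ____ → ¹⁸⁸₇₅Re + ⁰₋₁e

W-188

Conserve mass number: A = 188 + 0, so A = 188.
Conserve atomic number: Z = 75 − 1, so Z = 74.
Z = 74 is tungsten, so the species is ¹⁸⁸₇₄W.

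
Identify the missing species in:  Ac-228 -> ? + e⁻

Th-228

Conserve mass number: 228 = A + 0, so A = 228.
Conserve atomic number: 89 = Z − 1, so Z = 90.
Z = 90 is thorium, so the species is Th-228.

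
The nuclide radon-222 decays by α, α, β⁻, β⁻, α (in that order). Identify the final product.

Start: (A, Z) = (222, 86).
After α: (218, 84).
After α: (214, 82).
After β⁻: (214, 83).
After β⁻: (214, 84).
After α: (210, 82).
Z = 82 is lead.

Pb-210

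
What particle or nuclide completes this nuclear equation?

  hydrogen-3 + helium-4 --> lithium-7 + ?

gamma ray

Conserve mass number: 3 + 4 = 7 + A, so A = 0.
Conserve atomic number: 1 + 2 = 3 + Z, so Z = 0.
A = 0 and Z = 0 is γ — a gamma ray.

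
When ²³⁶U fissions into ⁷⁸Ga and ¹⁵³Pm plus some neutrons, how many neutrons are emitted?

5

Conserve mass number: 236 = 78 + 153 + k, so k = 236 − 231 = 5.
Check atomic number: 92 = 31 + 61 + 0 = 92. ✓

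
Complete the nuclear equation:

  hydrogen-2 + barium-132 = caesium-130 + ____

Conserve mass number: 2 + 132 = 130 + A, so A = 4.
Conserve atomic number: 1 + 56 = 55 + Z, so Z = 2.
A = 4 and Z = 2 is helium-4 — an alpha particle.

alpha particle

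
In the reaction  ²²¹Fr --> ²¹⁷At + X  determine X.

alpha particle

Conserve mass number: 221 = 217 + A, so A = 4.
Conserve atomic number: 87 = 85 + Z, so Z = 2.
A = 4 and Z = 2 is ⁴He — an alpha particle.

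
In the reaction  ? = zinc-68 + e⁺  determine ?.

Ga-68

Conserve mass number: A = 68 + 0, so A = 68.
Conserve atomic number: Z = 30 + 1, so Z = 31.
Z = 31 is gallium, so the species is gallium-68.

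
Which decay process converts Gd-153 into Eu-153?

beta-plus decay or electron capture

ΔA = 153 − 153 = 0; ΔZ = 63 − 64 = -1.
A is unchanged and Z drops by 1 — a proton has become a neutron (β⁺ emission or electron capture).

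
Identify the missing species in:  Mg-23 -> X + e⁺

Conserve mass number: 23 = A + 0, so A = 23.
Conserve atomic number: 12 = Z + 1, so Z = 11.
Z = 11 is sodium, so the species is Na-23.

Na-23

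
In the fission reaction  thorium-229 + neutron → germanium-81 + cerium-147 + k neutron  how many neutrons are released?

2

Conserve mass number: 230 = 81 + 147 + k, so k = 230 − 228 = 2.
Check atomic number: 90 = 32 + 58 + 0 = 90. ✓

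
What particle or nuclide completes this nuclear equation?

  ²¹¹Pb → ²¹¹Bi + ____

Conserve mass number: 211 = 211 + A, so A = 0.
Conserve atomic number: 82 = 83 + Z, so Z = -1.
A = 0 and Z = -1 is e⁻ — a beta-minus particle.

beta-minus particle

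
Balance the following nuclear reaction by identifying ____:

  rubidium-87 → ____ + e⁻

Conserve mass number: 87 = A + 0, so A = 87.
Conserve atomic number: 37 = Z − 1, so Z = 38.
Z = 38 is strontium, so the species is strontium-87.

Sr-87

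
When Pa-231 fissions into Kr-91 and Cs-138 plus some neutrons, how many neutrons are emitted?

2

Conserve mass number: 231 = 91 + 138 + k, so k = 231 − 229 = 2.
Check atomic number: 91 = 36 + 55 + 0 = 91. ✓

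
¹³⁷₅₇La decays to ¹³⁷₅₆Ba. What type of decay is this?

ΔA = 137 − 137 = 0; ΔZ = 56 − 57 = -1.
A is unchanged and Z drops by 1 — a proton has become a neutron (β⁺ emission or electron capture).

beta-plus decay or electron capture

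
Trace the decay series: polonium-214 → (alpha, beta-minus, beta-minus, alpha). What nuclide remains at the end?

Start: (A, Z) = (214, 84).
After α: (210, 82).
After β⁻: (210, 83).
After β⁻: (210, 84).
After α: (206, 82).
Z = 82 is lead.

Pb-206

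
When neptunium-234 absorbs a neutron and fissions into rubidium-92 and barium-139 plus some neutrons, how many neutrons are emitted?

Conserve mass number: 235 = 92 + 139 + k, so k = 235 − 231 = 4.
Check atomic number: 93 = 37 + 56 + 0 = 93. ✓

4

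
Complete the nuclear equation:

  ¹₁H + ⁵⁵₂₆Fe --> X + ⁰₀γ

Co-56

Conserve mass number: 1 + 55 = A + 0, so A = 56.
Conserve atomic number: 1 + 26 = Z + 0, so Z = 27.
Z = 27 is cobalt, so the species is ⁵⁶₂₇Co.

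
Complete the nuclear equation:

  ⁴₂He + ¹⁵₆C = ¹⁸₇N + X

Conserve mass number: 4 + 15 = 18 + A, so A = 1.
Conserve atomic number: 2 + 6 = 7 + Z, so Z = 1.
A = 1 and Z = 1 is ¹₁H — a proton.

proton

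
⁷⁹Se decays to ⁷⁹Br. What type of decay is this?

ΔA = 79 − 79 = 0; ΔZ = 35 − 34 = +1.
A is unchanged and Z rises by 1 — a neutron has become a proton (β⁻ decay).

beta-minus decay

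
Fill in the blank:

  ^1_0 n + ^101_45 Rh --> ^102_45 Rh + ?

gamma ray

Conserve mass number: 1 + 101 = 102 + A, so A = 0.
Conserve atomic number: 0 + 45 = 45 + Z, so Z = 0.
A = 0 and Z = 0 is ^0_0 γ — a gamma ray.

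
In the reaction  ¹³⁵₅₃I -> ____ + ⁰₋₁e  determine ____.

Conserve mass number: 135 = A + 0, so A = 135.
Conserve atomic number: 53 = Z − 1, so Z = 54.
Z = 54 is xenon, so the species is ¹³⁵₅₄Xe.

Xe-135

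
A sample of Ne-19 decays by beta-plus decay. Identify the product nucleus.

F-19

Beta-plus decay: mass number changes by +0, atomic number by -1.
A: 19 = 19; Z: 10 − 1 = 9.
Z = 9 is fluorine, so the daughter is F-19.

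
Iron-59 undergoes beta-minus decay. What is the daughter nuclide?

Co-59

Beta-minus decay: mass number changes by +0, atomic number by +1.
A: 59 = 59; Z: 26 + 1 = 27.
Z = 27 is cobalt, so the daughter is cobalt-59.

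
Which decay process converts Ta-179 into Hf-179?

beta-plus decay or electron capture

ΔA = 179 − 179 = 0; ΔZ = 72 − 73 = -1.
A is unchanged and Z drops by 1 — a proton has become a neutron (β⁺ emission or electron capture).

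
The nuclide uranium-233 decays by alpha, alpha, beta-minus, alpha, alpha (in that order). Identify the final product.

Start: (A, Z) = (233, 92).
After α: (229, 90).
After α: (225, 88).
After β⁻: (225, 89).
After α: (221, 87).
After α: (217, 85).
Z = 85 is astatine.

At-217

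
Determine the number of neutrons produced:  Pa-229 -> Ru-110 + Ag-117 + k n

Conserve mass number: 229 = 110 + 117 + k, so k = 229 − 227 = 2.
Check atomic number: 91 = 44 + 47 + 0 = 91. ✓

2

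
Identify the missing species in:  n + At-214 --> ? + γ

At-215

Conserve mass number: 1 + 214 = A + 0, so A = 215.
Conserve atomic number: 0 + 85 = Z + 0, so Z = 85.
Z = 85 is astatine, so the species is At-215.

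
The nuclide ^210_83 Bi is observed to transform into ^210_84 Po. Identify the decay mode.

ΔA = 210 − 210 = 0; ΔZ = 84 − 83 = +1.
A is unchanged and Z rises by 1 — a neutron has become a proton (β⁻ decay).

beta-minus decay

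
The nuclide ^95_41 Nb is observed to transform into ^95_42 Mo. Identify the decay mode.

ΔA = 95 − 95 = 0; ΔZ = 42 − 41 = +1.
A is unchanged and Z rises by 1 — a neutron has become a proton (β⁻ decay).

beta-minus decay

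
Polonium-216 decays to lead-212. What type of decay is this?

alpha decay

ΔA = 212 − 216 = -4; ΔZ = 82 − 84 = -2.
A drops by 4 and Z drops by 2 — the signature of alpha emission.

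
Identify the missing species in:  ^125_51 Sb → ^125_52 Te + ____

Conserve mass number: 125 = 125 + A, so A = 0.
Conserve atomic number: 51 = 52 + Z, so Z = -1.
A = 0 and Z = -1 is ^0_-1 e — a beta-minus particle.

beta-minus particle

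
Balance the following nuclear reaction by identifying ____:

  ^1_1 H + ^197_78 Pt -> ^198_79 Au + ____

Conserve mass number: 1 + 197 = 198 + A, so A = 0.
Conserve atomic number: 1 + 78 = 79 + Z, so Z = 0.
A = 0 and Z = 0 is ^0_0 γ — a gamma ray.

gamma ray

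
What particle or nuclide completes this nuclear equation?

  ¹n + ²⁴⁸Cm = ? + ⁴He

Conserve mass number: 1 + 248 = A + 4, so A = 245.
Conserve atomic number: 0 + 96 = Z + 2, so Z = 94.
Z = 94 is plutonium, so the species is ²⁴⁵Pu.

Pu-245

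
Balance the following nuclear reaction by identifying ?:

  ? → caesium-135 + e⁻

Conserve mass number: A = 135 + 0, so A = 135.
Conserve atomic number: Z = 55 − 1, so Z = 54.
Z = 54 is xenon, so the species is xenon-135.

Xe-135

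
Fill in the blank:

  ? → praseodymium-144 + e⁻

Ce-144

Conserve mass number: A = 144 + 0, so A = 144.
Conserve atomic number: Z = 59 − 1, so Z = 58.
Z = 58 is cerium, so the species is cerium-144.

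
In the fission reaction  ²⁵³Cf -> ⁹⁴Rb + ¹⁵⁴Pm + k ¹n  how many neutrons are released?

Conserve mass number: 253 = 94 + 154 + k, so k = 253 − 248 = 5.
Check atomic number: 98 = 37 + 61 + 0 = 98. ✓

5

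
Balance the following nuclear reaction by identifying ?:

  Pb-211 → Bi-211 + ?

Conserve mass number: 211 = 211 + A, so A = 0.
Conserve atomic number: 82 = 83 + Z, so Z = -1.
A = 0 and Z = -1 is e⁻ — a beta-minus particle.

beta-minus particle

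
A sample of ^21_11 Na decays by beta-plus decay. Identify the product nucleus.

Ne-21

Beta-plus decay: mass number changes by +0, atomic number by -1.
A: 21 = 21; Z: 11 − 1 = 10.
Z = 10 is neon, so the daughter is ^21_10 Ne.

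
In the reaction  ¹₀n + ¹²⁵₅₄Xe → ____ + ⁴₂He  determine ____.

Conserve mass number: 1 + 125 = A + 4, so A = 122.
Conserve atomic number: 0 + 54 = Z + 2, so Z = 52.
Z = 52 is tellurium, so the species is ¹²²₅₂Te.

Te-122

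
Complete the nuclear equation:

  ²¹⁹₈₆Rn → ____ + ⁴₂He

Conserve mass number: 219 = A + 4, so A = 215.
Conserve atomic number: 86 = Z + 2, so Z = 84.
Z = 84 is polonium, so the species is ²¹⁵₈₄Po.

Po-215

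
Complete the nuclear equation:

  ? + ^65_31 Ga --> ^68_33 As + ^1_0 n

Conserve mass number: A + 65 = 68 + 1, so A = 4.
Conserve atomic number: Z + 31 = 33 + 0, so Z = 2.
A = 4 and Z = 2 is ^4_2 He — an alpha particle.

alpha particle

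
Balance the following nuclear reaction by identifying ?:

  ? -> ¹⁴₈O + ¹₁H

F-15

Conserve mass number: A = 14 + 1, so A = 15.
Conserve atomic number: Z = 8 + 1, so Z = 9.
Z = 9 is fluorine, so the species is ¹⁵₉F.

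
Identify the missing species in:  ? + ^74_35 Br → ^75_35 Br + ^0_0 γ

Conserve mass number: A + 74 = 75 + 0, so A = 1.
Conserve atomic number: Z + 35 = 35 + 0, so Z = 0.
A = 1 and Z = 0 is ^1_0 n — a neutron.

neutron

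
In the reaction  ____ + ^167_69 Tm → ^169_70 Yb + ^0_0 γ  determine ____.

deuteron

Conserve mass number: A + 167 = 169 + 0, so A = 2.
Conserve atomic number: Z + 69 = 70 + 0, so Z = 1.
A = 2 and Z = 1 is ^2_1 H — a deuteron.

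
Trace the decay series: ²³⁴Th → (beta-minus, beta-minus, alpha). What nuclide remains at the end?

Start: (A, Z) = (234, 90).
After β⁻: (234, 91).
After β⁻: (234, 92).
After α: (230, 90).
Z = 90 is thorium.

Th-230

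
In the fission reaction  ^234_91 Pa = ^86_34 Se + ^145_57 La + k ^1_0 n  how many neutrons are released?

Conserve mass number: 234 = 86 + 145 + k, so k = 234 − 231 = 3.
Check atomic number: 91 = 34 + 57 + 0 = 91. ✓

3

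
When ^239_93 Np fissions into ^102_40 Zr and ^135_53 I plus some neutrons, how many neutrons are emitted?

Conserve mass number: 239 = 102 + 135 + k, so k = 239 − 237 = 2.
Check atomic number: 93 = 40 + 53 + 0 = 93. ✓

2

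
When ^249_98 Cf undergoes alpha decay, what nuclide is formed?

Alpha decay: mass number changes by -4, atomic number by -2.
A: 249 − 4 = 245; Z: 98 − 2 = 96.
Z = 96 is curium, so the daughter is ^245_96 Cm.

Cm-245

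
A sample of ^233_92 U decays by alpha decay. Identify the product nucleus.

Alpha decay: mass number changes by -4, atomic number by -2.
A: 233 − 4 = 229; Z: 92 − 2 = 90.
Z = 90 is thorium, so the daughter is ^229_90 Th.

Th-229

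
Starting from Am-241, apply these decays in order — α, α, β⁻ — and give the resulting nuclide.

U-233

Start: (A, Z) = (241, 95).
After α: (237, 93).
After α: (233, 91).
After β⁻: (233, 92).
Z = 92 is uranium.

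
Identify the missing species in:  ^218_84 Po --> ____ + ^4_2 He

Conserve mass number: 218 = A + 4, so A = 214.
Conserve atomic number: 84 = Z + 2, so Z = 82.
Z = 82 is lead, so the species is ^214_82 Pb.

Pb-214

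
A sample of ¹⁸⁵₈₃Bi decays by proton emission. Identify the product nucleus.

Pb-184

Proton emission: mass number changes by -1, atomic number by -1.
A: 185 − 1 = 184; Z: 83 − 1 = 82.
Z = 82 is lead, so the daughter is ¹⁸⁴₈₂Pb.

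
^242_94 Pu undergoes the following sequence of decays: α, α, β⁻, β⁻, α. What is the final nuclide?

Start: (A, Z) = (242, 94).
After α: (238, 92).
After α: (234, 90).
After β⁻: (234, 91).
After β⁻: (234, 92).
After α: (230, 90).
Z = 90 is thorium.

Th-230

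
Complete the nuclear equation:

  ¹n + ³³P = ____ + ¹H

Conserve mass number: 1 + 33 = A + 1, so A = 33.
Conserve atomic number: 0 + 15 = Z + 1, so Z = 14.
Z = 14 is silicon, so the species is ³³Si.

Si-33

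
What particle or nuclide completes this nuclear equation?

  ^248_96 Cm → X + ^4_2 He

Conserve mass number: 248 = A + 4, so A = 244.
Conserve atomic number: 96 = Z + 2, so Z = 94.
Z = 94 is plutonium, so the species is ^244_94 Pu.

Pu-244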